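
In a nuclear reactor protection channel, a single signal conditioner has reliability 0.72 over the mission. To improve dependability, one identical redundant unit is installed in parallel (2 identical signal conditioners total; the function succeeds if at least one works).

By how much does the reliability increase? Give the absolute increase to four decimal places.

R_before = 0.72
R_after = 1 − (1 − 0.72)^2 = 0.9216
ΔR = 0.9216 − 0.72 = 0.2016

0.2016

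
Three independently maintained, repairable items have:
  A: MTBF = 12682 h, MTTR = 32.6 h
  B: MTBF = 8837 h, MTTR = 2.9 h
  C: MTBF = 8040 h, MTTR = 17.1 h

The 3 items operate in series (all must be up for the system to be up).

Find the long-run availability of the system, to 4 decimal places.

A(A) = MTBF/(MTBF+MTTR) = 12682/(12682+32.6) = 0.997436
A(B) = MTBF/(MTBF+MTTR) = 8837/(8837+2.9) = 0.999672
A(C) = MTBF/(MTBF+MTTR) = 8040/(8040+17.1) = 0.997878
Series availability: 0.997436 × 0.999672 × 0.997878 = 0.9950

0.9950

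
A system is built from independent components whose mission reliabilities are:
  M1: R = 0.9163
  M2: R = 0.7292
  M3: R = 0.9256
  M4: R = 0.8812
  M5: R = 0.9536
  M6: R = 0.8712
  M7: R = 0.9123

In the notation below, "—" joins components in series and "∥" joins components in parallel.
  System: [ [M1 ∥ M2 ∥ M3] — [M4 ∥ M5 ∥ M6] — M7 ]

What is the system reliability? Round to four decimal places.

Parallel (M1, M2, and M3): 1 − (1 − 0.916300)(1 − 0.729200)(1 − 0.925600) = 0.998314
Parallel (M4, M5, and M6): 1 − (1 − 0.881200)(1 − 0.953600)(1 − 0.871200) = 0.999290
Series ([0.998314], [0.999290], and M7): 0.998314 × 0.999290 × 0.912300 = 0.9101

0.9101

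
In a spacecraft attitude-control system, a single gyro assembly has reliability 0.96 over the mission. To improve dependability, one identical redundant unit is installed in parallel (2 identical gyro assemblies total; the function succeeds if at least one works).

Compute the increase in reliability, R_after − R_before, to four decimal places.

R_before = 0.96
R_after = 1 − (1 − 0.96)^2 = 0.9984
ΔR = 0.9984 − 0.96 = 0.0384

0.0384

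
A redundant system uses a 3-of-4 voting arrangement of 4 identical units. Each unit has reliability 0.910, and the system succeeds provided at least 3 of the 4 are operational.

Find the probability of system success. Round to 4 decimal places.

R = Σ_{i=3}^{4} C(4,i) p^i (1−p)^{4−i} with p = 0.910
C(4,3)·0.910^3·0.090^1 = 0.271286
C(4,4)·0.910^4·0.090^0 = 0.685750
Sum = 0.9570

0.9570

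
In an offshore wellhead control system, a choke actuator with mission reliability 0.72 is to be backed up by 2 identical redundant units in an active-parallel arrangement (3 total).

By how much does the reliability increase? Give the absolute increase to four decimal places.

0.2580

R_before = 0.72
R_after = 1 − (1 − 0.72)^3 = 0.9780
ΔR = 0.9780 − 0.72 = 0.2580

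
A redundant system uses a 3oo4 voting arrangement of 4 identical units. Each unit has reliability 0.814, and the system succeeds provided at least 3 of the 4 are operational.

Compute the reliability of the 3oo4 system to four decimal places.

0.8403

R = Σ_{i=3}^{4} C(4,i) p^i (1−p)^{4−i} with p = 0.814
C(4,3)·0.814^3·0.186^1 = 0.401279
C(4,4)·0.814^4·0.186^0 = 0.439033
Sum = 0.8403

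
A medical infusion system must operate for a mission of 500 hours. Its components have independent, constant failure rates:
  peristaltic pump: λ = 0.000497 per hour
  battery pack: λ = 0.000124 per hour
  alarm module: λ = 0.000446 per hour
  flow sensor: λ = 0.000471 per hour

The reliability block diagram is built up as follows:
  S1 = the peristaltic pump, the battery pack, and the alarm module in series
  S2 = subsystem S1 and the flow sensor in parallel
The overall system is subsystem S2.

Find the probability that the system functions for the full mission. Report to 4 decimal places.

0.9132

R(peristaltic pump) = exp(−0.000497 × 500) = 0.779970
R(battery pack) = exp(−0.000124 × 500) = 0.939883
R(alarm module) = exp(−0.000446 × 500) = 0.800115
R(flow sensor) = exp(−0.000471 × 500) = 0.790176
Series (peristaltic pump, battery pack, and alarm module): 0.779970 × 0.939883 × 0.800115 = 0.586549
Parallel ([0.586549] and flow sensor): 1 − (1 − 0.586549)(1 − 0.790176) = 0.9132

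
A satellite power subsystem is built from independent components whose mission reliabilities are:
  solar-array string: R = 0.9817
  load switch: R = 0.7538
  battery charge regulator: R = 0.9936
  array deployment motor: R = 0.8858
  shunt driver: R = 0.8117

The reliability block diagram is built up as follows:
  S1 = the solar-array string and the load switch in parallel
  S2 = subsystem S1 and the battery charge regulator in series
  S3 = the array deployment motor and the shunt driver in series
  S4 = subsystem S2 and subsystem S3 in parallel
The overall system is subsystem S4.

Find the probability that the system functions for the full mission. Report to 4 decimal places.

0.9969

Parallel (solar-array string and load switch): 1 − (1 − 0.981700)(1 − 0.753800) = 0.995495
Series ([0.995495] and battery charge regulator): 0.995495 × 0.993600 = 0.989124
Series (array deployment motor and shunt driver): 0.885800 × 0.811700 = 0.719004
Parallel ([0.989124] and [0.719004]): 1 − (1 − 0.989124)(1 − 0.719004) = 0.9969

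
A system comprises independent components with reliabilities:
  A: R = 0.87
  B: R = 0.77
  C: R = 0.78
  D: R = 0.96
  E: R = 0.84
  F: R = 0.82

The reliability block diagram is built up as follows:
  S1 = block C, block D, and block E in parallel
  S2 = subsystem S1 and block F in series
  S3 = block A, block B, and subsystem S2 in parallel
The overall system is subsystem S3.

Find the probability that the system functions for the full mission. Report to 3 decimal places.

0.995

Parallel (C, D, and E): 1 − (1 − 0.78000)(1 − 0.96000)(1 − 0.84000) = 0.99859
Series ([0.99859] and F): 0.99859 × 0.82000 = 0.81884
Parallel (A, B, and [0.81884]): 1 − (1 − 0.87000)(1 − 0.77000)(1 − 0.81884) = 0.995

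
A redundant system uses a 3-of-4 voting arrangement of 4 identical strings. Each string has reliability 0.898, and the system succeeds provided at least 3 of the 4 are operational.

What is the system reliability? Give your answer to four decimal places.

R = Σ_{i=3}^{4} C(4,i) p^i (1−p)^{4−i} with p = 0.898
C(4,3)·0.898^3·0.102^1 = 0.295454
C(4,4)·0.898^4·0.102^0 = 0.650287
Sum = 0.9457

0.9457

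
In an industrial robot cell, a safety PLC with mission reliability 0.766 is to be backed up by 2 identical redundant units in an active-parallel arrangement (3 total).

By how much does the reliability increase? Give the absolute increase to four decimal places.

0.2212

R_before = 0.766
R_after = 1 − (1 − 0.766)^3 = 0.9872
ΔR = 0.9872 − 0.766 = 0.2212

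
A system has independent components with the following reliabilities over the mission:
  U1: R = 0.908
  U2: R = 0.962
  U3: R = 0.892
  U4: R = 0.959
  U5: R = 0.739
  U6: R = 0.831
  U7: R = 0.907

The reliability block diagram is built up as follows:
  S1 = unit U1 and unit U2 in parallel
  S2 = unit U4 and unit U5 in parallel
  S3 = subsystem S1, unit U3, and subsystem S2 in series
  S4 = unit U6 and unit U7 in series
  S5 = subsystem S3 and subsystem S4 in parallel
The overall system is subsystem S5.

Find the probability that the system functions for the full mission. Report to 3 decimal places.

0.970

Parallel (U1 and U2): 1 − (1 − 0.90800)(1 − 0.96200) = 0.99650
Parallel (U4 and U5): 1 − (1 − 0.95900)(1 − 0.73900) = 0.98930
Series ([0.99650], U3, and [0.98930]): 0.99650 × 0.89200 × 0.98930 = 0.87937
Series (U6 and U7): 0.83100 × 0.90700 = 0.75372
Parallel ([0.87937] and [0.75372]): 1 − (1 − 0.87937)(1 − 0.75372) = 0.970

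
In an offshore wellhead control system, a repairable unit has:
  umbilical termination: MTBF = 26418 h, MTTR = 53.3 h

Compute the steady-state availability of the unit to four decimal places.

A(umbilical termination) = MTBF/(MTBF+MTTR) = 26418/(26418+53.3) = 0.9980

0.9980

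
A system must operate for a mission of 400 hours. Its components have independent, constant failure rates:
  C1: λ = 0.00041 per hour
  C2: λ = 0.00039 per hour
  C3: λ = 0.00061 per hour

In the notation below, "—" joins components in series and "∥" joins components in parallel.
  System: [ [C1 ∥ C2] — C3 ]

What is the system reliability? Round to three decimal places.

0.766

R(C1) = exp(−0.00041 × 400) = 0.84874
R(C2) = exp(−0.00039 × 400) = 0.85556
R(C3) = exp(−0.00061 × 400) = 0.78349
Parallel (C1 and C2): 1 − (1 − 0.84874)(1 − 0.85556) = 0.97815
Series ([0.97815] and C3): 0.97815 × 0.78349 = 0.766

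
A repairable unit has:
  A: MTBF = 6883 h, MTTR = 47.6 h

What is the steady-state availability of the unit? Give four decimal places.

A(A) = MTBF/(MTBF+MTTR) = 6883/(6883+47.6) = 0.9931

0.9931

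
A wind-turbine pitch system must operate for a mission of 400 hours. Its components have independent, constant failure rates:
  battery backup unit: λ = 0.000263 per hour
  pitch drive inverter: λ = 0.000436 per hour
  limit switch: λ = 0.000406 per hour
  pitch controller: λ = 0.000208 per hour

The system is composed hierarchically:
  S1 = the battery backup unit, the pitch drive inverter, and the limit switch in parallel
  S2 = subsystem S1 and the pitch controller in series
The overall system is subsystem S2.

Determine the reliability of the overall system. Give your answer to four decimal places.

R(battery backup unit) = exp(−0.000263 × 400) = 0.900144
R(pitch drive inverter) = exp(−0.000436 × 400) = 0.839961
R(limit switch) = exp(−0.000406 × 400) = 0.850101
R(pitch controller) = exp(−0.000208 × 400) = 0.920167
Parallel (battery backup unit, pitch drive inverter, and limit switch): 1 − (1 − 0.900144)(1 − 0.839961)(1 − 0.850101) = 0.997604
Series ([0.997604] and pitch controller): 0.997604 × 0.920167 = 0.9180

0.9180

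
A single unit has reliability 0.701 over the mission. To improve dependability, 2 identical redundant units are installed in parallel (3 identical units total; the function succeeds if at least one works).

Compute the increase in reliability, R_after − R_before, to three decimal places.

0.272

R_before = 0.701
R_after = 1 − (1 − 0.701)^3 = 0.973
ΔR = 0.973 − 0.701 = 0.272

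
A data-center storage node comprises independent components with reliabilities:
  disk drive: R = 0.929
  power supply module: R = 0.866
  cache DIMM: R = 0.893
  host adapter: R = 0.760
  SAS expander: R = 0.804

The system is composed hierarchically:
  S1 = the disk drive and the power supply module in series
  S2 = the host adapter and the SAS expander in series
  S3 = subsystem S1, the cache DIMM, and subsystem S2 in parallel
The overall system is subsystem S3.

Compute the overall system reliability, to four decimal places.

Series (disk drive and power supply module): 0.929000 × 0.866000 = 0.804514
Series (host adapter and SAS expander): 0.760000 × 0.804000 = 0.611040
Parallel ([0.804514], cache DIMM, and [0.611040]): 1 − (1 − 0.804514)(1 − 0.893000)(1 − 0.611040) = 0.9919

0.9919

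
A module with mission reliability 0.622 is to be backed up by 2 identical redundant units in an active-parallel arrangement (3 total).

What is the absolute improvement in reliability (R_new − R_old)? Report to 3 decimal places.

0.324

R_before = 0.622
R_after = 1 − (1 − 0.622)^3 = 0.946
ΔR = 0.946 − 0.622 = 0.324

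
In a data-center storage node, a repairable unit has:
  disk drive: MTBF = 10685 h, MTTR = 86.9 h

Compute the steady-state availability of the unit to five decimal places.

A(disk drive) = MTBF/(MTBF+MTTR) = 10685/(10685+86.9) = 0.99193

0.99193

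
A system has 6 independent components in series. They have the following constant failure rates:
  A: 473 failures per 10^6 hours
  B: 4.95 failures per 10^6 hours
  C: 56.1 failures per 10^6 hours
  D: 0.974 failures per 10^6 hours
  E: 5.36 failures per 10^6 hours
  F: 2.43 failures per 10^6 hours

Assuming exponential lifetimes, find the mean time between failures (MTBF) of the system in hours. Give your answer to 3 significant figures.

1840

Series of exponential components: λ_sys = Σ λ_i
λ_sys = 0.000473 + 0.00000495 + 0.0000561 + 0.000000974 + 0.00000536 + 0.00000243 = 5.4281e-04 /h
MTBF = 1 / λ_sys = 1840 h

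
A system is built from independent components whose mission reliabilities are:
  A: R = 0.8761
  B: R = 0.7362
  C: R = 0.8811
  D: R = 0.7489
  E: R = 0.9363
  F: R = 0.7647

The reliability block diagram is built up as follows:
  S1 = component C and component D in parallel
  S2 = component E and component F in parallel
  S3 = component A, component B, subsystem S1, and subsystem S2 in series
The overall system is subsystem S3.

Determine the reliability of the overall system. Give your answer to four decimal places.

0.6163

Parallel (C and D): 1 − (1 − 0.881100)(1 − 0.748900) = 0.970144
Parallel (E and F): 1 − (1 − 0.936300)(1 − 0.764700) = 0.985011
Series (A, B, [0.970144], and [0.985011]): 0.876100 × 0.736200 × 0.970144 × 0.985011 = 0.6163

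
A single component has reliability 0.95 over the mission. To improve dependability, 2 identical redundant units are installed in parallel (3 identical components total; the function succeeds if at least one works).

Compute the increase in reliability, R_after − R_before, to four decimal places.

0.0499

R_before = 0.95
R_after = 1 − (1 − 0.95)^3 = 0.9999
ΔR = 0.9999 − 0.95 = 0.0499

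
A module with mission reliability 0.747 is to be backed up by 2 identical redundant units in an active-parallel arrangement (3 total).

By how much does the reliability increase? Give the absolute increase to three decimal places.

0.237

R_before = 0.747
R_after = 1 − (1 − 0.747)^3 = 0.984
ΔR = 0.984 − 0.747 = 0.237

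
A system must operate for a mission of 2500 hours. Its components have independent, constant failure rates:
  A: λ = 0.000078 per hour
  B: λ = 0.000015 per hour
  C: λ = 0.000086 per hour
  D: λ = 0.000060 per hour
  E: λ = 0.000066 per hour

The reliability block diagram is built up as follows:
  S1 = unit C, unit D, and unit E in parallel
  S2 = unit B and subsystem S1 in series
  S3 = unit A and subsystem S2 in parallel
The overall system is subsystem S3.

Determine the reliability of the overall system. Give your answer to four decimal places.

0.9928

R(A) = exp(−0.000078 × 2500) = 0.822835
R(B) = exp(−0.000015 × 2500) = 0.963194
R(C) = exp(−0.000086 × 2500) = 0.806541
R(D) = exp(−0.000060 × 2500) = 0.860708
R(E) = exp(−0.000066 × 2500) = 0.847894
Parallel (C, D, and E): 1 − (1 − 0.806541)(1 − 0.860708)(1 − 0.847894) = 0.995901
Series (B and [0.995901]): 0.963194 × 0.995901 = 0.959246
Parallel (A and [0.959246]): 1 − (1 − 0.822835)(1 − 0.959246) = 0.9928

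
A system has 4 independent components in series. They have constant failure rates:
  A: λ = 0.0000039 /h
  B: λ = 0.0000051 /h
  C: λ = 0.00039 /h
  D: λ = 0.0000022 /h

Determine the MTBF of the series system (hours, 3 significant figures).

2490

Series of exponential components: λ_sys = Σ λ_i
λ_sys = 0.0000039 + 0.0000051 + 0.00039 + 0.0000022 = 4.0120e-04 /h
MTBF = 1 / λ_sys = 2490 h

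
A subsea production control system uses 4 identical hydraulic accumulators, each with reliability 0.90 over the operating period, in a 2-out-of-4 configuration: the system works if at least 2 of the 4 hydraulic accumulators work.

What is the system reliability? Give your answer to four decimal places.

R = Σ_{i=2}^{4} C(4,i) p^i (1−p)^{4−i} with p = 0.90
C(4,2)·0.90^2·0.10^2 = 0.048600
C(4,3)·0.90^3·0.10^1 = 0.291600
C(4,4)·0.90^4·0.10^0 = 0.656100
Sum = 0.9963

0.9963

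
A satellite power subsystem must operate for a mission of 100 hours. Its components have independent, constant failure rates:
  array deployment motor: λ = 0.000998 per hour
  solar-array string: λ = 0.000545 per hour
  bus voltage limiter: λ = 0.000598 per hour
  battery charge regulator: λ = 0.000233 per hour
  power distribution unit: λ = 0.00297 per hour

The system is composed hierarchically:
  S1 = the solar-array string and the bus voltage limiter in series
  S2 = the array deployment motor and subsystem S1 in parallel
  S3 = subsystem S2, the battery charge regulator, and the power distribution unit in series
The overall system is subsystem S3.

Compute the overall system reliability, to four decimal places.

R(array deployment motor) = exp(−0.000998 × 100) = 0.905018
R(solar-array string) = exp(−0.000545 × 100) = 0.946959
R(bus voltage limiter) = exp(−0.000598 × 100) = 0.941953
R(battery charge regulator) = exp(−0.000233 × 100) = 0.976969
R(power distribution unit) = exp(−0.00297 × 100) = 0.743044
Series (solar-array string and bus voltage limiter): 0.946959 × 0.941953 = 0.891991
Parallel (array deployment motor and [0.891991]): 1 − (1 − 0.905018)(1 − 0.891991) = 0.989741
Series ([0.989741], battery charge regulator, and power distribution unit): 0.989741 × 0.976969 × 0.743044 = 0.7185

0.7185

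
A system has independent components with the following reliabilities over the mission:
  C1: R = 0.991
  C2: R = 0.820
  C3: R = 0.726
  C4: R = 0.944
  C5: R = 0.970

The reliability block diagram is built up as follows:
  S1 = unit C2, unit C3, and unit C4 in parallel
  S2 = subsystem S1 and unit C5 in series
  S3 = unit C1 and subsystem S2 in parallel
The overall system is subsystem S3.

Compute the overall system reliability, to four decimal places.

0.9997

Parallel (C2, C3, and C4): 1 − (1 − 0.820000)(1 − 0.726000)(1 − 0.944000) = 0.997238
Series ([0.997238] and C5): 0.997238 × 0.970000 = 0.967321
Parallel (C1 and [0.967321]): 1 − (1 − 0.991000)(1 − 0.967321) = 0.9997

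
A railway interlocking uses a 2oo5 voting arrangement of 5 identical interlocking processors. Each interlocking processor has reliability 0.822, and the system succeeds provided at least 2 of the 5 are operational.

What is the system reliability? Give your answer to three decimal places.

0.996

R = Σ_{i=2}^{5} C(5,i) p^i (1−p)^{5−i} with p = 0.822
C(5,2)·0.822^2·0.178^3 = 0.03811
C(5,3)·0.822^3·0.178^2 = 0.17598
C(5,4)·0.822^4·0.178^1 = 0.40633
C(5,5)·0.822^5·0.178^0 = 0.37528
Sum = 0.996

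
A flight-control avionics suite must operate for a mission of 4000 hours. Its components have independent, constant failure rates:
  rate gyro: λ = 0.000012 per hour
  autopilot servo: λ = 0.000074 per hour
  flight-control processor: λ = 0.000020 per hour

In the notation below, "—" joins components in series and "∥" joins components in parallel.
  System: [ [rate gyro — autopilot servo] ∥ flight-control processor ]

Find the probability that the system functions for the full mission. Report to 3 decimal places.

R(rate gyro) = exp(−0.000012 × 4000) = 0.95313
R(autopilot servo) = exp(−0.000074 × 4000) = 0.74379
R(flight-control processor) = exp(−0.000020 × 4000) = 0.92312
Series (rate gyro and autopilot servo): 0.95313 × 0.74379 = 0.70893
Parallel ([0.70893] and flight-control processor): 1 − (1 − 0.70893)(1 − 0.92312) = 0.978

0.978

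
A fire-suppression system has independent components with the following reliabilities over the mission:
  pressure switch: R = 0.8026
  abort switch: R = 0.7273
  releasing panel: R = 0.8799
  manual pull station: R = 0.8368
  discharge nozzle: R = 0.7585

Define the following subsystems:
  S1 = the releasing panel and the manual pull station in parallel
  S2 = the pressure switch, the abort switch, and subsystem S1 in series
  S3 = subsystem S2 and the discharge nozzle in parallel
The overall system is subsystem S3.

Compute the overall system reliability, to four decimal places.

Parallel (releasing panel and manual pull station): 1 − (1 − 0.879900)(1 − 0.836800) = 0.980400
Series (pressure switch, abort switch, and [0.980400]): 0.802600 × 0.727300 × 0.980400 = 0.572290
Parallel ([0.572290] and discharge nozzle): 1 − (1 − 0.572290)(1 − 0.758500) = 0.8967

0.8967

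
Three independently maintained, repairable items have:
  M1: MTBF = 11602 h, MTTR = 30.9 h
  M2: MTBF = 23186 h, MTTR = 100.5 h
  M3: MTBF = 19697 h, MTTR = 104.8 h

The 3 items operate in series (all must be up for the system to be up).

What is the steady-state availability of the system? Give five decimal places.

0.98778

A(M1) = MTBF/(MTBF+MTTR) = 11602/(11602+30.9) = 0.997344
A(M2) = MTBF/(MTBF+MTTR) = 23186/(23186+100.5) = 0.995684
A(M3) = MTBF/(MTBF+MTTR) = 19697/(19697+104.8) = 0.994708
Series availability: 0.997344 × 0.995684 × 0.994708 = 0.98778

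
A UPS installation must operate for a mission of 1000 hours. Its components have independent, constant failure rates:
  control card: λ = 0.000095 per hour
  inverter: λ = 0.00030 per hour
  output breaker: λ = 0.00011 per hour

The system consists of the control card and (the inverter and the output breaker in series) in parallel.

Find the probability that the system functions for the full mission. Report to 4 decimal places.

R(control card) = exp(−0.000095 × 1000) = 0.909373
R(inverter) = exp(−0.00030 × 1000) = 0.740818
R(output breaker) = exp(−0.00011 × 1000) = 0.895834
Series (inverter and output breaker): 0.740818 × 0.895834 = 0.663650
Parallel (control card and [0.663650]): 1 − (1 − 0.909373)(1 − 0.663650) = 0.9695

0.9695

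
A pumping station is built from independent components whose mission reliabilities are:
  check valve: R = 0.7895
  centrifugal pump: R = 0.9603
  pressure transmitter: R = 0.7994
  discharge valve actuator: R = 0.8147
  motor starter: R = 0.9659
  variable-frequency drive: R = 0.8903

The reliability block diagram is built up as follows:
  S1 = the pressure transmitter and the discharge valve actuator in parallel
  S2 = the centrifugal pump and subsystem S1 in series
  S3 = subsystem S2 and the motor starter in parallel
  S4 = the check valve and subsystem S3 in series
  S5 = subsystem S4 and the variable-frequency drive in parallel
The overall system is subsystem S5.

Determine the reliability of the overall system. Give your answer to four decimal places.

0.9767

Parallel (pressure transmitter and discharge valve actuator): 1 − (1 − 0.799400)(1 − 0.814700) = 0.962829
Series (centrifugal pump and [0.962829]): 0.960300 × 0.962829 = 0.924605
Parallel ([0.924605] and motor starter): 1 − (1 − 0.924605)(1 − 0.965900) = 0.997429
Series (check valve and [0.997429]): 0.789500 × 0.997429 = 0.787470
Parallel ([0.787470] and variable-frequency drive): 1 − (1 − 0.787470)(1 − 0.890300) = 0.9767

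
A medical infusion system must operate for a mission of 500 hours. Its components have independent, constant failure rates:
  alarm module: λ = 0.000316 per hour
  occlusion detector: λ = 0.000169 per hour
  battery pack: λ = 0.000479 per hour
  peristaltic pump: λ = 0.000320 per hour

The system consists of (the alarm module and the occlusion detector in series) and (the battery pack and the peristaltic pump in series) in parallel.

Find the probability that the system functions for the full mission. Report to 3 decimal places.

0.929

R(alarm module) = exp(−0.000316 × 500) = 0.85385
R(occlusion detector) = exp(−0.000169 × 500) = 0.91897
R(battery pack) = exp(−0.000479 × 500) = 0.78702
R(peristaltic pump) = exp(−0.000320 × 500) = 0.85214
Series (alarm module and occlusion detector): 0.85385 × 0.91897 = 0.78466
Series (battery pack and peristaltic pump): 0.78702 × 0.85214 = 0.67065
Parallel ([0.78466] and [0.67065]): 1 − (1 − 0.78466)(1 − 0.67065) = 0.929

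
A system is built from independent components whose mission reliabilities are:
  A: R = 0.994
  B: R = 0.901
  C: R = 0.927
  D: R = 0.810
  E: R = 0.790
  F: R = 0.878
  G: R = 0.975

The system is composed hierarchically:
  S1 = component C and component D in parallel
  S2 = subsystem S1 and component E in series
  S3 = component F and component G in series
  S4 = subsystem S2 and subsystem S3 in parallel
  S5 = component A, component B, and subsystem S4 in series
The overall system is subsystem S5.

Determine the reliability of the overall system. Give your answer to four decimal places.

Parallel (C and D): 1 − (1 − 0.927000)(1 − 0.810000) = 0.986130
Series ([0.986130] and E): 0.986130 × 0.790000 = 0.779043
Series (F and G): 0.878000 × 0.975000 = 0.856050
Parallel ([0.779043] and [0.856050]): 1 − (1 − 0.779043)(1 − 0.856050) = 0.968193
Series (A, B, and [0.968193]): 0.994000 × 0.901000 × 0.968193 = 0.8671

0.8671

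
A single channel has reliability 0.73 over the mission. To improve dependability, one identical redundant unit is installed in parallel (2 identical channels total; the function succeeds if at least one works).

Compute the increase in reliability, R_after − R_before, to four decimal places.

0.1971

R_before = 0.73
R_after = 1 − (1 − 0.73)^2 = 0.9271
ΔR = 0.9271 − 0.73 = 0.1971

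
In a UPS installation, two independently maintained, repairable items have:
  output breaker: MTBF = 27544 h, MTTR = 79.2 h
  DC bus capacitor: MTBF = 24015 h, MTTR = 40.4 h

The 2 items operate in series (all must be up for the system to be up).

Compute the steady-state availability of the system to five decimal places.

A(output breaker) = MTBF/(MTBF+MTTR) = 27544/(27544+79.2) = 0.997133
A(DC bus capacitor) = MTBF/(MTBF+MTTR) = 24015/(24015+40.4) = 0.998321
Series availability: 0.997133 × 0.998321 = 0.99546

0.99546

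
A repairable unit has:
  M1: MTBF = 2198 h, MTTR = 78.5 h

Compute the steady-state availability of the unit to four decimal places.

A(M1) = MTBF/(MTBF+MTTR) = 2198/(2198+78.5) = 0.9655

0.9655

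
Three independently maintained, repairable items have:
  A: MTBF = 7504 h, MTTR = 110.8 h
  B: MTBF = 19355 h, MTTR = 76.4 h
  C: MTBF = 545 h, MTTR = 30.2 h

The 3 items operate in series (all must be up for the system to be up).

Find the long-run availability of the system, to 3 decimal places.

A(A) = MTBF/(MTBF+MTTR) = 7504/(7504+110.8) = 0.985449
A(B) = MTBF/(MTBF+MTTR) = 19355/(19355+76.4) = 0.996068
A(C) = MTBF/(MTBF+MTTR) = 545/(545+30.2) = 0.947497
Series availability: 0.985449 × 0.996068 × 0.947497 = 0.930

0.930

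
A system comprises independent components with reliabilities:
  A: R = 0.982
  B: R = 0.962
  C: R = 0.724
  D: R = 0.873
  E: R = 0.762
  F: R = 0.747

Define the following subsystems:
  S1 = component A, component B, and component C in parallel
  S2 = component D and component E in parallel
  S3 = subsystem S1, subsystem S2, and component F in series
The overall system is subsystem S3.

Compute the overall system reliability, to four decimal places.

Parallel (A, B, and C): 1 − (1 − 0.982000)(1 − 0.962000)(1 − 0.724000) = 0.999811
Parallel (D and E): 1 − (1 − 0.873000)(1 − 0.762000) = 0.969774
Series ([0.999811], [0.969774], and F): 0.999811 × 0.969774 × 0.747000 = 0.7243

0.7243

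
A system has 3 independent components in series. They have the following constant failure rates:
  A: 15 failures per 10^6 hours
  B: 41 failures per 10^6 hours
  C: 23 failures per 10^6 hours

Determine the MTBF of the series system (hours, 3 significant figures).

Series of exponential components: λ_sys = Σ λ_i
λ_sys = 0.000015 + 0.000041 + 0.000023 = 7.9000e-05 /h
MTBF = 1 / λ_sys = 12700 h

12700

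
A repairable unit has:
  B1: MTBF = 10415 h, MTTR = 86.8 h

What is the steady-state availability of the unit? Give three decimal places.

A(B1) = MTBF/(MTBF+MTTR) = 10415/(10415+86.8) = 0.992

0.992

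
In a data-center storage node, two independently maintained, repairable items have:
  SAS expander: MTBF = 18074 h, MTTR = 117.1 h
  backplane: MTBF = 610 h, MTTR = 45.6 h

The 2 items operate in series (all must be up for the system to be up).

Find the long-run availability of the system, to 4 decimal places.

A(SAS expander) = MTBF/(MTBF+MTTR) = 18074/(18074+117.1) = 0.993563
A(backplane) = MTBF/(MTBF+MTTR) = 610/(610+45.6) = 0.930445
Series availability: 0.993563 × 0.930445 = 0.9245

0.9245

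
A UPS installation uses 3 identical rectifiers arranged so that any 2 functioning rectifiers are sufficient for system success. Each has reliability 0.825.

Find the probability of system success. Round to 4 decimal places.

0.9188

R = Σ_{i=2}^{3} C(3,i) p^i (1−p)^{3−i} with p = 0.825
C(3,2)·0.825^2·0.175^1 = 0.357328
C(3,3)·0.825^3·0.175^0 = 0.561516
Sum = 0.9188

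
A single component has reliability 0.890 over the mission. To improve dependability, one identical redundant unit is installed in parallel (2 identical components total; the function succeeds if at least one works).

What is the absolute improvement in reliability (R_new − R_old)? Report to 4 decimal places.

0.0979

R_before = 0.890
R_after = 1 − (1 − 0.890)^2 = 0.9879
ΔR = 0.9879 − 0.890 = 0.0979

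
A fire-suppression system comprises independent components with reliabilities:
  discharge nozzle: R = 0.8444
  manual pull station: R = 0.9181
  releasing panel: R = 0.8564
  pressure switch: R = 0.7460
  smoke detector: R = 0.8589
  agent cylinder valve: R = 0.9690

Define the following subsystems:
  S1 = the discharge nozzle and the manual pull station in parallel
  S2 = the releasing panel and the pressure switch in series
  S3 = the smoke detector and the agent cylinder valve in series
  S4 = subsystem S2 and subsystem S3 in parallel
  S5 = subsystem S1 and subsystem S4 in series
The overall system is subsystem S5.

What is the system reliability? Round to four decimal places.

Parallel (discharge nozzle and manual pull station): 1 − (1 − 0.844400)(1 − 0.918100) = 0.987256
Series (releasing panel and pressure switch): 0.856400 × 0.746000 = 0.638874
Series (smoke detector and agent cylinder valve): 0.858900 × 0.969000 = 0.832274
Parallel ([0.638874] and [0.832274]): 1 − (1 − 0.638874)(1 − 0.832274) = 0.939430
Series ([0.987256] and [0.939430]): 0.987256 × 0.939430 = 0.9275

0.9275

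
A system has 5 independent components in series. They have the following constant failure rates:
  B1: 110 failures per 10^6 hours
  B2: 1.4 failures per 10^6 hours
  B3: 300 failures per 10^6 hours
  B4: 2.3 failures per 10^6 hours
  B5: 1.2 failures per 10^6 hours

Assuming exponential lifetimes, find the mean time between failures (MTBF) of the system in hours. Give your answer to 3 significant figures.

Series of exponential components: λ_sys = Σ λ_i
λ_sys = 0.00011 + 0.0000014 + 0.00030 + 0.0000023 + 0.0000012 = 4.1490e-04 /h
MTBF = 1 / λ_sys = 2410 h

2410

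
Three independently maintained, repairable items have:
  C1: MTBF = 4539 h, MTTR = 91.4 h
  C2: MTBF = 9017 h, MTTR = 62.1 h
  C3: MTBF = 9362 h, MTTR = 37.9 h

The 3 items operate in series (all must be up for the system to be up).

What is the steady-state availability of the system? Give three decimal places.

0.970

A(C1) = MTBF/(MTBF+MTTR) = 4539/(4539+91.4) = 0.980261
A(C2) = MTBF/(MTBF+MTTR) = 9017/(9017+62.1) = 0.993160
A(C3) = MTBF/(MTBF+MTTR) = 9362/(9362+37.9) = 0.995968
Series availability: 0.980261 × 0.993160 × 0.995968 = 0.970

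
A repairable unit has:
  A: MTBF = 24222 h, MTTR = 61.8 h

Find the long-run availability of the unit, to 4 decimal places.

A(A) = MTBF/(MTBF+MTTR) = 24222/(24222+61.8) = 0.9975

0.9975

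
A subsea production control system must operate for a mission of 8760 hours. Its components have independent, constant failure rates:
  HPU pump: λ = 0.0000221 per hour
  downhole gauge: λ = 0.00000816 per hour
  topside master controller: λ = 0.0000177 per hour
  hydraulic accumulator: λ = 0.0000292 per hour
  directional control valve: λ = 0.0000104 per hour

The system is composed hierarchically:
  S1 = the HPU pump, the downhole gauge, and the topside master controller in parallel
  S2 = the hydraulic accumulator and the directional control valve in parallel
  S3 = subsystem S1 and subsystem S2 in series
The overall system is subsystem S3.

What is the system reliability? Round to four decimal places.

R(HPU pump) = exp(−0.0000221 × 8760) = 0.823991
R(downhole gauge) = exp(−0.00000816 × 8760) = 0.931013
R(topside master controller) = exp(−0.0000177 × 8760) = 0.856371
R(hydraulic accumulator) = exp(−0.0000292 × 8760) = 0.774303
R(directional control valve) = exp(−0.0000104 × 8760) = 0.912923
Parallel (HPU pump, downhole gauge, and topside master controller): 1 − (1 − 0.823991)(1 − 0.931013)(1 − 0.856371) = 0.998256
Parallel (hydraulic accumulator and directional control valve): 1 − (1 − 0.774303)(1 − 0.912923) = 0.980347
Series ([0.998256] and [0.980347]): 0.998256 × 0.980347 = 0.9786

0.9786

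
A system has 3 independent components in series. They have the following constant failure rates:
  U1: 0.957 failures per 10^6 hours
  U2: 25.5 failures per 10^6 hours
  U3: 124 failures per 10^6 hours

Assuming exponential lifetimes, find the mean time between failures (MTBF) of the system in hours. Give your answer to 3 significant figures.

Series of exponential components: λ_sys = Σ λ_i
λ_sys = 0.000000957 + 0.0000255 + 0.000124 = 1.5046e-04 /h
MTBF = 1 / λ_sys = 6650 h

6650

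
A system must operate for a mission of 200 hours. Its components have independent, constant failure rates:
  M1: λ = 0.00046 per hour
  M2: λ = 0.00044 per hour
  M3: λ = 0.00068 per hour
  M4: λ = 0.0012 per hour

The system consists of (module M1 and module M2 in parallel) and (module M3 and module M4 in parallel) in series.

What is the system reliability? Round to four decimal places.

R(M1) = exp(−0.00046 × 200) = 0.912105
R(M2) = exp(−0.00044 × 200) = 0.915761
R(M3) = exp(−0.00068 × 200) = 0.872843
R(M4) = exp(−0.0012 × 200) = 0.786628
Parallel (M1 and M2): 1 − (1 − 0.912105)(1 − 0.915761) = 0.992596
Parallel (M3 and M4): 1 − (1 − 0.872843)(1 − 0.786628) = 0.972868
Series ([0.992596] and [0.972868]): 0.992596 × 0.972868 = 0.9657

0.9657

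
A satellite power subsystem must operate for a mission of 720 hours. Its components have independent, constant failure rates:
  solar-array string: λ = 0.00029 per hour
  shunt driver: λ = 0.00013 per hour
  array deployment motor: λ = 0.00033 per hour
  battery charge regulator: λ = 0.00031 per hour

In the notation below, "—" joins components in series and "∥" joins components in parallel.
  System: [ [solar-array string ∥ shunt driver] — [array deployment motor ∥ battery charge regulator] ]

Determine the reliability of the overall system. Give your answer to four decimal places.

0.9416

R(solar-array string) = exp(−0.00029 × 720) = 0.811558
R(shunt driver) = exp(−0.00013 × 720) = 0.910647
R(array deployment motor) = exp(−0.00033 × 720) = 0.788518
R(battery charge regulator) = exp(−0.00031 × 720) = 0.799955
Parallel (solar-array string and shunt driver): 1 − (1 − 0.811558)(1 − 0.910647) = 0.983162
Parallel (array deployment motor and battery charge regulator): 1 − (1 − 0.788518)(1 − 0.799955) = 0.957694
Series ([0.983162] and [0.957694]): 0.983162 × 0.957694 = 0.9416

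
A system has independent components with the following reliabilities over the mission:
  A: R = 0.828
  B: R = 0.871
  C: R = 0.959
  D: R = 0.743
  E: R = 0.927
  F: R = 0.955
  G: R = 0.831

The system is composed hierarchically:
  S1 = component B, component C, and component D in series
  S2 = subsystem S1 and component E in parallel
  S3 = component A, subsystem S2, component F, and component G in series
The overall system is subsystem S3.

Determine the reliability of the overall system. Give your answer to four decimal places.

0.6389

Series (B, C, and D): 0.871000 × 0.959000 × 0.743000 = 0.620620
Parallel ([0.620620] and E): 1 − (1 − 0.620620)(1 − 0.927000) = 0.972305
Series (A, [0.972305], F, and G): 0.828000 × 0.972305 × 0.955000 × 0.831000 = 0.6389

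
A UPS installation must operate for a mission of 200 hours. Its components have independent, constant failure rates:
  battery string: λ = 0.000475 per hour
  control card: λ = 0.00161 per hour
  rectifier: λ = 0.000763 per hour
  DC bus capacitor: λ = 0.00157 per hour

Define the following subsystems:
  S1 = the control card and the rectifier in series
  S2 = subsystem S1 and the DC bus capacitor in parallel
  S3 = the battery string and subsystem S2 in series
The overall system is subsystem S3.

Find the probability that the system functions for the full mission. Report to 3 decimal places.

R(battery string) = exp(−0.000475 × 200) = 0.90937
R(control card) = exp(−0.00161 × 200) = 0.72470
R(rectifier) = exp(−0.000763 × 200) = 0.85847
R(DC bus capacitor) = exp(−0.00157 × 200) = 0.73052
Series (control card and rectifier): 0.72470 × 0.85847 = 0.62213
Parallel ([0.62213] and DC bus capacitor): 1 − (1 − 0.62213)(1 − 0.73052) = 0.89817
Series (battery string and [0.89817]): 0.90937 × 0.89817 = 0.817

0.817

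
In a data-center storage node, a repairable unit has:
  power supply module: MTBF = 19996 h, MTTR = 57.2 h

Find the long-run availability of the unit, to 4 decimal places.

0.9971

A(power supply module) = MTBF/(MTBF+MTTR) = 19996/(19996+57.2) = 0.9971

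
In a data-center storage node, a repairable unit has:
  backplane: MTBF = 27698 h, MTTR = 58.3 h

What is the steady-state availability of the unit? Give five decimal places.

A(backplane) = MTBF/(MTBF+MTTR) = 27698/(27698+58.3) = 0.99790

0.99790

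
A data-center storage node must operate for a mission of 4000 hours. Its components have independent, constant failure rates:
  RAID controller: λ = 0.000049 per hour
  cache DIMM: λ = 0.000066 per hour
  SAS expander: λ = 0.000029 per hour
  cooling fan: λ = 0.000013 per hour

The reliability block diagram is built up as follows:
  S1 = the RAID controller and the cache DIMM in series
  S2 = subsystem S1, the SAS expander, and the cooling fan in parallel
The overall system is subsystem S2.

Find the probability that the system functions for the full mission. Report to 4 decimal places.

0.9980

R(RAID controller) = exp(−0.000049 × 4000) = 0.822012
R(cache DIMM) = exp(−0.000066 × 4000) = 0.767974
R(SAS expander) = exp(−0.000029 × 4000) = 0.890475
R(cooling fan) = exp(−0.000013 × 4000) = 0.949329
Series (RAID controller and cache DIMM): 0.822012 × 0.767974 = 0.631284
Parallel ([0.631284], SAS expander, and cooling fan): 1 − (1 − 0.631284)(1 − 0.890475)(1 − 0.949329) = 0.9980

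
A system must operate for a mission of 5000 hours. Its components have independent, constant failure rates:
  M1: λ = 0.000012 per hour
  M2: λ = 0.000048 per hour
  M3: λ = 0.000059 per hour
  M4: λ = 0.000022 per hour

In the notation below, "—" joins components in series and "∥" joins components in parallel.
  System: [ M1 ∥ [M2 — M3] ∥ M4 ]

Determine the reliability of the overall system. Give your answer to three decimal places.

R(M1) = exp(−0.000012 × 5000) = 0.94176
R(M2) = exp(−0.000048 × 5000) = 0.78663
R(M3) = exp(−0.000059 × 5000) = 0.74453
R(M4) = exp(−0.000022 × 5000) = 0.89583
Series (M2 and M3): 0.78663 × 0.74453 = 0.58567
Parallel (M1, [0.58567], and M4): 1 − (1 − 0.94176)(1 − 0.58567)(1 − 0.89583) = 0.997

0.997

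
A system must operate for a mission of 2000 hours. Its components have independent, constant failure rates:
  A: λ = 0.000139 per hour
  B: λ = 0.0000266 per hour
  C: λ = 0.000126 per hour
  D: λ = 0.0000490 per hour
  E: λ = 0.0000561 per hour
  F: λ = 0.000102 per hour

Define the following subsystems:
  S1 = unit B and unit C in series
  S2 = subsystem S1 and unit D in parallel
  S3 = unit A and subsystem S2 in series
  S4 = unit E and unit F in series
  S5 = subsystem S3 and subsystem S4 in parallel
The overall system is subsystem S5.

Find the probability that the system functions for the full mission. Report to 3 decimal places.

0.929

R(A) = exp(−0.000139 × 2000) = 0.75730
R(B) = exp(−0.0000266 × 2000) = 0.94819
R(C) = exp(−0.000126 × 2000) = 0.77724
R(D) = exp(−0.0000490 × 2000) = 0.90665
R(E) = exp(−0.0000561 × 2000) = 0.89387
R(F) = exp(−0.000102 × 2000) = 0.81546
Series (B and C): 0.94819 × 0.77724 = 0.73697
Parallel ([0.73697] and D): 1 − (1 − 0.73697)(1 − 0.90665) = 0.97545
Series (A and [0.97545]): 0.75730 × 0.97545 = 0.73871
Series (E and F): 0.89387 × 0.81546 = 0.72892
Parallel ([0.73871] and [0.72892]): 1 − (1 − 0.73871)(1 − 0.72892) = 0.929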